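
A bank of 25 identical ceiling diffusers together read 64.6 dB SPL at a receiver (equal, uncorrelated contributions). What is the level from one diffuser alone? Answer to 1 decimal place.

50.6 dB SPL

25 equal incoherent sources add 10·log₁₀(25) = 13.98 dB over one source.
L_one = 64.6 − 13.98 = 50.6 dB SPL.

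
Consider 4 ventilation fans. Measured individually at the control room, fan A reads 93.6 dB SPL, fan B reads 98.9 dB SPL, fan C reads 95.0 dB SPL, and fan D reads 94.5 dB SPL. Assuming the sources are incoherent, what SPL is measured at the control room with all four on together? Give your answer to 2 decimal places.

Add the sources as powers (linear), then convert back to dB:
L_total = 10·log₁₀(10^(93.6/10) + 10^(98.9/10) + 10^(95.0/10) + 10^(94.5/10)) = 10·log₁₀(16034000000) = 102.05 dB SPL.

102.05 dB SPL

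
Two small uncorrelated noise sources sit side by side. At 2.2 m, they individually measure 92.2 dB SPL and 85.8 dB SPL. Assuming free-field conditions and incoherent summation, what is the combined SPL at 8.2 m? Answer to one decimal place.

Combined at 2.2 m: 10·log₁₀(10^(92.2/10)+10^(85.8/10)) = 93.10 dB SPL.
Then apply −20·log₁₀(8.2/2.2) = -11.43 dB → 81.7 dB SPL.

81.7 dB SPL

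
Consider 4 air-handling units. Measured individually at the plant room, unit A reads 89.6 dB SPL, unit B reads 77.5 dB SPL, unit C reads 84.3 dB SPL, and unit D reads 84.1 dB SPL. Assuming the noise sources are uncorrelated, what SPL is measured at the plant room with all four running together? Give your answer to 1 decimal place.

Add the sources as powers (linear), then convert back to dB:
L_total = 10·log₁₀(10^(89.6/10) + 10^(77.5/10) + 10^(84.3/10) + 10^(84.1/10)) = 10·log₁₀(1494000000) = 91.7 dB SPL.

91.7 dB SPL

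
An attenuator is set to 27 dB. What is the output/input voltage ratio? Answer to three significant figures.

0.0447

Voltage ratio = 10^(dB/20).
10^(-27/20) = 10^(-1.350) = 0.0447.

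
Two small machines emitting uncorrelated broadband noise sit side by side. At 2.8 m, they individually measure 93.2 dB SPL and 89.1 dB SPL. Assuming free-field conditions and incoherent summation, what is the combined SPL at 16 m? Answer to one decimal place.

Combined at 2.8 m: 10·log₁₀(10^(93.2/10)+10^(89.1/10)) = 94.63 dB SPL.
Then apply −20·log₁₀(16/2.8) = -15.14 dB → 79.5 dB SPL.

79.5 dB SPL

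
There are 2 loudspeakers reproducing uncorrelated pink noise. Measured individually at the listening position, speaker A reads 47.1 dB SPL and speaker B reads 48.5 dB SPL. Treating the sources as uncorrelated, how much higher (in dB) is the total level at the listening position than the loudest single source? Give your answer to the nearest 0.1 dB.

Uncorrelated sources add in intensity (power), not in dB.
L_total = 10·log₁₀(10^(47.1/10) + 10^(48.5/10)) = 50.87 dB SPL.
Excess over the loudest (48.5 dB): 50.87 − 48.5 = 2.4 dB.

2.4 dB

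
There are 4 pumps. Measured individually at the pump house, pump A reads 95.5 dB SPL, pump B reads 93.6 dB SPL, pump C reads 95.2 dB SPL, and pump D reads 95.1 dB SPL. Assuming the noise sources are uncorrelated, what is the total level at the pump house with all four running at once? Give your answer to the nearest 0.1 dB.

Add the sources as powers (linear), then convert back to dB:
L_total = 10·log₁₀(10^(95.5/10) + 10^(93.6/10) + 10^(95.2/10) + 10^(95.1/10)) = 10·log₁₀(12386000000) = 100.9 dB SPL.

100.9 dB SPL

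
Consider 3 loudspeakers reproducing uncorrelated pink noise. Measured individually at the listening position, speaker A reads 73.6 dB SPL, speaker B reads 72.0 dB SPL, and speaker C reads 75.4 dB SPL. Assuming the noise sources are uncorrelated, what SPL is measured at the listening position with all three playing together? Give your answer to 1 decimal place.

Uncorrelated sources add in intensity (power), not in dB.
L_total = 10·log₁₀(10^(73.6/10) + 10^(72.0/10) + 10^(75.4/10)) = 10·log₁₀(73430000) = 78.7 dB SPL.

78.7 dB SPL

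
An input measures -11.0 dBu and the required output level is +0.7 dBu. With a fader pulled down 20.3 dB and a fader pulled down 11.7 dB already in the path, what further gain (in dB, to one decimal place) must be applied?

The required make-up gain is the shortfall in the dB sum.
G = +0.7 − (-11.0) + 20.3 + 11.7 = 43.7 dB.

43.7 dB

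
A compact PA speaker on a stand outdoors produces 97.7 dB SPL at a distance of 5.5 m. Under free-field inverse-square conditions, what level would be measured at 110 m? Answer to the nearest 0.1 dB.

71.7 dB SPL

For a point source in a free field, ΔL = −20·log₁₀(d₂/d₁).
ΔL = −20·log₁₀(110/5.5) = -26.02 dB, so L₂ = 97.7 + (-26.02) = 71.7 dB SPL.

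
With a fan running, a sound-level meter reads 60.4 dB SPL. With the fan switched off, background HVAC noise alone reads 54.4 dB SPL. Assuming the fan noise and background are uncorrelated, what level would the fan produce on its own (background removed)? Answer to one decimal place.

Background correction is a power subtraction:
L_src = 10·log₁₀(10^(60.4/10) − 10^(54.4/10)) = 10·log₁₀(821100) = 59.1 dB SPL.

59.1 dB SPL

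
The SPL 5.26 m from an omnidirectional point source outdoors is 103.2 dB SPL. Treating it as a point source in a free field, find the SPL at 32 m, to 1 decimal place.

For a point source in a free field, ΔL = −20·log₁₀(d₂/d₁).
ΔL = −20·log₁₀(32/5.26) = -15.68 dB, so L₂ = 103.2 + (-15.68) = 87.5 dB SPL.

87.5 dB SPL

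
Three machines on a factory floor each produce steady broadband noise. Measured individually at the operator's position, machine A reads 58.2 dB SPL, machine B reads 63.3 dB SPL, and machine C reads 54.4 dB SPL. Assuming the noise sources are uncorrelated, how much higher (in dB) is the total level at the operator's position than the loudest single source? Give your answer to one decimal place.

1.6 dB

Incoherent sources sum as intensities:
L_total = 10·log₁₀(10^(58.2/10) + 10^(63.3/10) + 10^(54.4/10)) = 64.88 dB SPL.
Excess over the loudest (63.3 dB): 64.88 − 63.3 = 1.6 dB.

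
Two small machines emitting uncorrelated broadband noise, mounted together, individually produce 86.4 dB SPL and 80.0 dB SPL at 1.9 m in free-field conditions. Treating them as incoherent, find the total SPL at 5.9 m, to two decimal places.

Combined at 1.9 m: 10·log₁₀(10^(86.4/10)+10^(80.0/10)) = 87.296 dB SPL.
Then apply −20·log₁₀(5.9/1.9) = -9.842 dB → 77.45 dB SPL.

77.45 dB SPL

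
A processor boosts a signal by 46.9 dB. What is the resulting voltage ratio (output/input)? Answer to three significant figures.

221

Voltage ratio = 10^(dB/20).
10^(46.9/20) = 10^(2.345) = 221.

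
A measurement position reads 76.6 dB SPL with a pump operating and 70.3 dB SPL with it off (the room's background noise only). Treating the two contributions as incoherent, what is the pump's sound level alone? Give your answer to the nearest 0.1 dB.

75.4 dB SPL

Remove the background by subtracting linear intensities:
L_src = 10·log₁₀(10^(76.6/10) − 10^(70.3/10)) = 10·log₁₀(34990000) = 75.4 dB SPL.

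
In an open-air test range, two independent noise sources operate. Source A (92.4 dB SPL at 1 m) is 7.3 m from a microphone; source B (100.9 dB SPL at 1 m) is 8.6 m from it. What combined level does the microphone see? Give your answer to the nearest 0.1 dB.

At the listener: L_A = 92.4 − 20·log₁₀(7.3) = 75.13 dB; L_B = 100.9 − 20·log₁₀(8.6) = 82.21 dB.
Combined: 10·log₁₀(10^(75.13/10)+10^(82.21/10)) = 83.0 dB SPL.

83.0 dB SPL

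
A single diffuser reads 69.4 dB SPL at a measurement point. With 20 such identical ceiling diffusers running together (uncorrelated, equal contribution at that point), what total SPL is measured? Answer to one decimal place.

82.4 dB SPL

20 equal incoherent sources raise the level by 10·log₁₀(20) = 13.01 dB.
L_total = 69.4 + 13.01 = 82.4 dB SPL.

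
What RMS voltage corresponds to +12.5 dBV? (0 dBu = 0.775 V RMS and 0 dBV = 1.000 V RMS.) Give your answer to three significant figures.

V = 1.000 V × 10^(+12.5/20).
= 1.000 × 4.217 = 4.22 V.

4.22 V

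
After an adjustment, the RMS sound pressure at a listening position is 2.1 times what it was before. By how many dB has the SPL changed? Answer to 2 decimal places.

6.44 dB

SPL change from a pressure ratio uses the 20·log₁₀ form:
20·log₁₀(2.1) = 6.44 dB.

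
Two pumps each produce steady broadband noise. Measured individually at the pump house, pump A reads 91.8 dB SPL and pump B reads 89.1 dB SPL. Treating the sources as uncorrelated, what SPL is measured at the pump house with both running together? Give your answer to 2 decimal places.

93.67 dB SPL

Uncorrelated sources add in intensity (power), not in dB.
L_total = 10·log₁₀(10^(91.8/10) + 10^(89.1/10)) = 10·log₁₀(2326000000) = 93.67 dB SPL.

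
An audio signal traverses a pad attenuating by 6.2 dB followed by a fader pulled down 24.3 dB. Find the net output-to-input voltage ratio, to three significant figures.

Net gain = (−6.2) + (−24.3) = -30.5 dB.
Voltage ratio = 10^(-30.5/20) = 0.0299.

0.0299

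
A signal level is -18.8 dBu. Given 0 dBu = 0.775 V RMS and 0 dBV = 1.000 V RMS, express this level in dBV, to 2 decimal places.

The offset between the scales is 20·log₁₀(0.775/1.000) = −2.214 dB.
So dBV = -18.8 − 2.214 = -21.01 dBV.

-21.01 dBV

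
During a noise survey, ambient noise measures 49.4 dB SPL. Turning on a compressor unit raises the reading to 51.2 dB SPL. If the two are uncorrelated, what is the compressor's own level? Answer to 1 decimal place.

46.5 dB SPL

Background correction is a power subtraction:
L_src = 10·log₁₀(10^(51.2/10) − 10^(49.4/10)) = 10·log₁₀(44730) = 46.5 dB SPL.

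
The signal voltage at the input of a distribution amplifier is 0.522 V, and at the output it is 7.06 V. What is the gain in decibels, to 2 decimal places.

22.62 dB

For a voltage ratio, dB = 20·log₁₀(V₂/V₁).
20·log₁₀(7.06/0.522) = 20·log₁₀(13.52) = 22.62 dB.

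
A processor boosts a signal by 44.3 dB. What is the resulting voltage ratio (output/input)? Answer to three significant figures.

Voltage ratio = 10^(dB/20).
10^(44.3/20) = 10^(2.215) = 164.

164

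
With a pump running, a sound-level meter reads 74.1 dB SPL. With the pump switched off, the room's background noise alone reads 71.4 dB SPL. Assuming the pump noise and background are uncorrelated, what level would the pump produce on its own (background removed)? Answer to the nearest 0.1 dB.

70.8 dB SPL

Remove the background by subtracting linear intensities:
L_src = 10·log₁₀(10^(74.1/10) − 10^(71.4/10)) = 10·log₁₀(11900000) = 70.8 dB SPL.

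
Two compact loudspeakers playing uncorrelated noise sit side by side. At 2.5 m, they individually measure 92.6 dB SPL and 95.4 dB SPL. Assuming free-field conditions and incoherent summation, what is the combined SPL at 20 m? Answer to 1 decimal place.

79.2 dB SPL

Combined at 2.5 m: 10·log₁₀(10^(92.6/10)+10^(95.4/10)) = 97.23 dB SPL.
Then apply −20·log₁₀(20/2.5) = -18.06 dB → 79.2 dB SPL.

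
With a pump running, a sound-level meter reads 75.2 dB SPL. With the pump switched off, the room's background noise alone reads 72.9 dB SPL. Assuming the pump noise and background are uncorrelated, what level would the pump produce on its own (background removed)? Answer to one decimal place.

71.3 dB SPL

Background correction is a power subtraction:
L_src = 10·log₁₀(10^(75.2/10) − 10^(72.9/10)) = 10·log₁₀(13610000) = 71.3 dB SPL.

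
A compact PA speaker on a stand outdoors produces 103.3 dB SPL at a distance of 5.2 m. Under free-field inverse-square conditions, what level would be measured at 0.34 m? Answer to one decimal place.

127.0 dB SPL

For a point source in a free field, ΔL = −20·log₁₀(d₂/d₁).
ΔL = −20·log₁₀(0.34/5.2) = 23.69 dB, so L₂ = 103.3 + (23.69) = 127.0 dB SPL.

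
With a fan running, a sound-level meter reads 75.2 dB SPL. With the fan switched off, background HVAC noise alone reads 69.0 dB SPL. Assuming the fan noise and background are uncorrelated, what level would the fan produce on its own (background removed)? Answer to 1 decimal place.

Remove the background by subtracting linear intensities:
L_src = 10·log₁₀(10^(75.2/10) − 10^(69.0/10)) = 10·log₁₀(25170000) = 74.0 dB SPL.

74.0 dB SPL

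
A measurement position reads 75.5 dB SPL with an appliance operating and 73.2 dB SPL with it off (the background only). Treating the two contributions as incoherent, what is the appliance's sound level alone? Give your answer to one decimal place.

71.6 dB SPL

Remove the background by subtracting linear intensities:
L_src = 10·log₁₀(10^(75.5/10) − 10^(73.2/10)) = 10·log₁₀(14590000) = 71.6 dB SPL.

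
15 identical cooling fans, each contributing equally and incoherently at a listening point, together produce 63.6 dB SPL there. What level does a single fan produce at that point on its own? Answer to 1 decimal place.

51.8 dB SPL

15 equal incoherent sources add 10·log₁₀(15) = 11.76 dB over one source.
L_one = 63.6 − 11.76 = 51.8 dB SPL.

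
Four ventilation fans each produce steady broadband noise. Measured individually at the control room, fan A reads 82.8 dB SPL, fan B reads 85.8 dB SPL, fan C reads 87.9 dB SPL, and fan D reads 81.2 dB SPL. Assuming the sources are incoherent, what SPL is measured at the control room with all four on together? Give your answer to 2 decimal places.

Uncorrelated sources add in intensity (power), not in dB.
L_total = 10·log₁₀(10^(82.8/10) + 10^(85.8/10) + 10^(87.9/10) + 10^(81.2/10)) = 10·log₁₀(1319000000) = 91.20 dB SPL.

91.20 dB SPL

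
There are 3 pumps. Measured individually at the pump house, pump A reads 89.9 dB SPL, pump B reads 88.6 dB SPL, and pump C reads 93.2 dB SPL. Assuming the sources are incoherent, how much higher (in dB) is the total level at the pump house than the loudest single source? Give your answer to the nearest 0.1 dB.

2.6 dB

Add the sources as powers (linear), then convert back to dB:
L_total = 10·log₁₀(10^(89.9/10) + 10^(88.6/10) + 10^(93.2/10)) = 95.79 dB SPL.
Excess over the loudest (93.2 dB): 95.79 − 93.2 = 2.6 dB.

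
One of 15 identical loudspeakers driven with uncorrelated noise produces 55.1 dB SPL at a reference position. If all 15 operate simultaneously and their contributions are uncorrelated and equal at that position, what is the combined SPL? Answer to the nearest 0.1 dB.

66.9 dB SPL

15 equal incoherent sources raise the level by 10·log₁₀(15) = 11.76 dB.
L_total = 55.1 + 11.76 = 66.9 dB SPL.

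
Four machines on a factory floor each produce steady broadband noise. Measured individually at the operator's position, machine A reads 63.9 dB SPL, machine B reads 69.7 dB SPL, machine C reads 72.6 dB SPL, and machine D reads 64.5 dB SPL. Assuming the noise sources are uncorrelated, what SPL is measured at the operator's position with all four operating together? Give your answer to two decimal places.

Add the sources as powers (linear), then convert back to dB:
L_total = 10·log₁₀(10^(63.9/10) + 10^(69.7/10) + 10^(72.6/10) + 10^(64.5/10)) = 10·log₁₀(32800000) = 75.16 dB SPL.

75.16 dB SPL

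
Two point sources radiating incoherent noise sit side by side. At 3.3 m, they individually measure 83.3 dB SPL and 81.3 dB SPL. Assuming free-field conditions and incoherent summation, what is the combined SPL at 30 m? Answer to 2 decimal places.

66.25 dB SPL

Combined at 3.3 m: 10·log₁₀(10^(83.3/10)+10^(81.3/10)) = 85.424 dB SPL.
Then apply −20·log₁₀(30/3.3) = -19.172 dB → 66.25 dB SPL.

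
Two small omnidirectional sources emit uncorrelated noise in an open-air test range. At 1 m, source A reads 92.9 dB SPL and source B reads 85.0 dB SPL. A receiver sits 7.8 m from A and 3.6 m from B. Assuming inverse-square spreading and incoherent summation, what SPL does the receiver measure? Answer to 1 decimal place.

77.5 dB SPL

At the listener: L_A = 92.9 − 20·log₁₀(7.8) = 75.06 dB; L_B = 85.0 − 20·log₁₀(3.6) = 73.87 dB.
Combined: 10·log₁₀(10^(75.06/10)+10^(73.87/10)) = 77.5 dB SPL.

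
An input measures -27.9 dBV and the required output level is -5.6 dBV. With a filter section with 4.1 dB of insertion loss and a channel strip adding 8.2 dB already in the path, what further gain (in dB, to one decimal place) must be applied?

The required make-up gain is the shortfall in the dB sum.
G = -5.6 − (-27.9) + 4.1 − 8.2 = 18.2 dB.

18.2 dB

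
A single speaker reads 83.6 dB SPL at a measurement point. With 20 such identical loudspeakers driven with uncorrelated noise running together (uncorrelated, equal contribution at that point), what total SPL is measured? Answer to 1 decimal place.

20 equal incoherent sources raise the level by 10·log₁₀(20) = 13.01 dB.
L_total = 83.6 + 13.01 = 96.6 dB SPL.

96.6 dB SPL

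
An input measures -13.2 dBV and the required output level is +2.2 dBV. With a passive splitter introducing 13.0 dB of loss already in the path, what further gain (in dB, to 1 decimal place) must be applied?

28.4 dB

The required make-up gain is the shortfall in the dB sum.
G = +2.2 − (-13.2) + 13.0 = 28.4 dB.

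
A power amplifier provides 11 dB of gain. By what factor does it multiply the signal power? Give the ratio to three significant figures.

12.6

Power ratio = 10^(dB/10).
10^(11/10) = 10^(1.100) = 12.6.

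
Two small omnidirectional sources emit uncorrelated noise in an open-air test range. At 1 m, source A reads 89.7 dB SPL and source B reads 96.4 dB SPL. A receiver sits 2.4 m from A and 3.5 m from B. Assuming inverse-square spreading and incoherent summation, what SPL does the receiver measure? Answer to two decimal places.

At the listener: L_A = 89.7 − 20·log₁₀(2.4) = 82.096 dB; L_B = 96.4 − 20·log₁₀(3.5) = 85.519 dB.
Combined: 10·log₁₀(10^(82.096/10)+10^(85.519/10)) = 87.15 dB SPL.

87.15 dB SPL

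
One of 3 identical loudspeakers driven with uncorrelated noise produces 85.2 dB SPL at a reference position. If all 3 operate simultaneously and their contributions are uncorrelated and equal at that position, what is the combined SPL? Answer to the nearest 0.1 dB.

3 equal incoherent sources raise the level by 10·log₁₀(3) = 4.77 dB.
L_total = 85.2 + 4.77 = 90.0 dB SPL.

90.0 dB SPL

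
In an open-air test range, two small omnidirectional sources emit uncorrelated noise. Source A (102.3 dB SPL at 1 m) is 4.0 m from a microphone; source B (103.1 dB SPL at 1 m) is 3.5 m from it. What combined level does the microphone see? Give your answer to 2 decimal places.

At the listener: L_A = 102.3 − 20·log₁₀(4.0) = 90.259 dB; L_B = 103.1 − 20·log₁₀(3.5) = 92.219 dB.
Combined: 10·log₁₀(10^(90.259/10)+10^(92.219/10)) = 94.36 dB SPL.

94.36 dB SPL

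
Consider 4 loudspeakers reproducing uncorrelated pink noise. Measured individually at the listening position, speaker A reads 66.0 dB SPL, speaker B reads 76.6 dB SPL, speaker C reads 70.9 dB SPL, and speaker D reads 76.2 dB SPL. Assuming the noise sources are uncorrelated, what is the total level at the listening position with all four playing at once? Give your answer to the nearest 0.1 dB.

Uncorrelated sources add in intensity (power), not in dB.
L_total = 10·log₁₀(10^(66.0/10) + 10^(76.6/10) + 10^(70.9/10) + 10^(76.2/10)) = 10·log₁₀(103700000) = 80.2 dB SPL.

80.2 dB SPL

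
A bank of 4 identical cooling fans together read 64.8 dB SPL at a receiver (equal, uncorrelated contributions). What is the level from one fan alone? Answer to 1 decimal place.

4 equal incoherent sources add 10·log₁₀(4) = 6.02 dB over one source.
L_one = 64.8 − 6.02 = 58.8 dB SPL.

58.8 dB SPL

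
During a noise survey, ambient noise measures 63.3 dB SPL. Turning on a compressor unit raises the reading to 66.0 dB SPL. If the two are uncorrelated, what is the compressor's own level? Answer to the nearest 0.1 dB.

62.7 dB SPL

Subtract intensities: L_src = 10·log₁₀(10^(L_total/10) − 10^(L_bg/10)).
L_src = 10·log₁₀(10^(66.0/10) − 10^(63.3/10)) = 10·log₁₀(1843000) = 62.7 dB SPL.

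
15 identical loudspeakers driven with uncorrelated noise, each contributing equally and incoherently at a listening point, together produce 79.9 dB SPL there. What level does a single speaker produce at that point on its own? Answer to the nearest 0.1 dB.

68.1 dB SPL

15 equal incoherent sources add 10·log₁₀(15) = 11.76 dB over one source.
L_one = 79.9 − 11.76 = 68.1 dB SPL.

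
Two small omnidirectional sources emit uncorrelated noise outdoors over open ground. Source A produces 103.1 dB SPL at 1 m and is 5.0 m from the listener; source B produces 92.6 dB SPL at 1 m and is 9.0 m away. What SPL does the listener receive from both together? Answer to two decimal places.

89.24 dB SPL

At the listener: L_A = 103.1 − 20·log₁₀(5.0) = 89.121 dB; L_B = 92.6 − 20·log₁₀(9.0) = 73.515 dB.
Combined: 10·log₁₀(10^(89.121/10)+10^(73.515/10)) = 89.24 dB SPL.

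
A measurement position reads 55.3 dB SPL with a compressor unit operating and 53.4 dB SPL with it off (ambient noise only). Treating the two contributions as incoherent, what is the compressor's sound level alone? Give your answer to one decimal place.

Subtract intensities: L_src = 10·log₁₀(10^(L_total/10) − 10^(L_bg/10)).
L_src = 10·log₁₀(10^(55.3/10) − 10^(53.4/10)) = 10·log₁₀(120100) = 50.8 dB SPL.

50.8 dB SPL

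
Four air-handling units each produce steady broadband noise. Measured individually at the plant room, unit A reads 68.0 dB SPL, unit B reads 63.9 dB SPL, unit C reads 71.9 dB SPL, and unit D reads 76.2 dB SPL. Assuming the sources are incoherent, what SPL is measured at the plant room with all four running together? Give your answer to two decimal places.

78.19 dB SPL

Uncorrelated sources add in intensity (power), not in dB.
L_total = 10·log₁₀(10^(68.0/10) + 10^(63.9/10) + 10^(71.9/10) + 10^(76.2/10)) = 10·log₁₀(65940000) = 78.19 dB SPL.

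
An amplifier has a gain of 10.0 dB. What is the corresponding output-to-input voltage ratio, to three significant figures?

Voltage ratio = 10^(dB/20).
10^(10.0/20) = 10^(0.5000) = 3.16.

3.16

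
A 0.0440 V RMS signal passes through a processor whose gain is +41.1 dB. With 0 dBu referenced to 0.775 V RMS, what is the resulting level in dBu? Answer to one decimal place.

+16.2 dBu

Input level: 20·log₁₀(0.0440/0.775) = -24.92 dBu.
Output: -24.92 + 41.1 = +16.2 dBu.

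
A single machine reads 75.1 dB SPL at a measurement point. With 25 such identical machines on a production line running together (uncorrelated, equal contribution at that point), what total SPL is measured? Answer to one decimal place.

25 equal incoherent sources raise the level by 10·log₁₀(25) = 13.98 dB.
L_total = 75.1 + 13.98 = 89.1 dB SPL.

89.1 dB SPL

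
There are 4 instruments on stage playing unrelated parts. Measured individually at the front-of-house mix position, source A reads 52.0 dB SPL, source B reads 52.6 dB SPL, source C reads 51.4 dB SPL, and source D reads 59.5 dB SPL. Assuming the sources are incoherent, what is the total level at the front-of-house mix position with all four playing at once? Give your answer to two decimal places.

61.37 dB SPL

Add the sources as powers (linear), then convert back to dB:
L_total = 10·log₁₀(10^(52.0/10) + 10^(52.6/10) + 10^(51.4/10) + 10^(59.5/10)) = 10·log₁₀(1370000) = 61.37 dB SPL.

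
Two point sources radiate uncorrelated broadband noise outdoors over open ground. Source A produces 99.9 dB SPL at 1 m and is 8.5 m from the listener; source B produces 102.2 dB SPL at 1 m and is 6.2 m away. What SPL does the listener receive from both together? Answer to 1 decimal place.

87.5 dB SPL

At the listener: L_A = 99.9 − 20·log₁₀(8.5) = 81.31 dB; L_B = 102.2 − 20·log₁₀(6.2) = 86.35 dB.
Combined: 10·log₁₀(10^(81.31/10)+10^(86.35/10)) = 87.5 dB SPL.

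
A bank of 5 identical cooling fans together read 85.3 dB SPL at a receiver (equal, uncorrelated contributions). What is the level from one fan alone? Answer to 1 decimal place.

5 equal incoherent sources add 10·log₁₀(5) = 6.99 dB over one source.
L_one = 85.3 − 6.99 = 78.3 dB SPL.

78.3 dB SPL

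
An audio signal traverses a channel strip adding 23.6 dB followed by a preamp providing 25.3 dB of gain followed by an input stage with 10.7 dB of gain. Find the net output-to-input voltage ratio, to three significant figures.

Net gain = 23.6 + 25.3 + 10.7 = 59.6 dB.
Voltage ratio = 10^(59.6/20) = 955.

955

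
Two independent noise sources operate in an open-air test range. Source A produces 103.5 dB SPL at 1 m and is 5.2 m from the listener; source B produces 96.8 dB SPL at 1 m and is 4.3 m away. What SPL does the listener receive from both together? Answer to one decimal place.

90.4 dB SPL

At the listener: L_A = 103.5 − 20·log₁₀(5.2) = 89.18 dB; L_B = 96.8 − 20·log₁₀(4.3) = 84.13 dB.
Combined: 10·log₁₀(10^(89.18/10)+10^(84.13/10)) = 90.4 dB SPL.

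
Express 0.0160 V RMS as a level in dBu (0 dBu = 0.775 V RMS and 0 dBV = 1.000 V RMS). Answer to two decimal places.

-33.70 dBu

dBu = 20·log₁₀(V / 0.775 V).
20·log₁₀(0.0160/0.775) = -33.70 dBu.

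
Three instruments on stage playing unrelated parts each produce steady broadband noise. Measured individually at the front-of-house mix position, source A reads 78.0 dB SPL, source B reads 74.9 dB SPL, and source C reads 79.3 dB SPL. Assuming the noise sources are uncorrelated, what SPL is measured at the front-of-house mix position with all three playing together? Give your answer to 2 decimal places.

Incoherent sources sum as intensities:
L_total = 10·log₁₀(10^(78.0/10) + 10^(74.9/10) + 10^(79.3/10)) = 10·log₁₀(179100000) = 82.53 dB SPL.

82.53 dB SPL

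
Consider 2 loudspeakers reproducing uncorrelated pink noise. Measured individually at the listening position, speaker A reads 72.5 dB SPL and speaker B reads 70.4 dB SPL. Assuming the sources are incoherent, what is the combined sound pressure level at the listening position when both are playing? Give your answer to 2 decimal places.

Uncorrelated sources add in intensity (power), not in dB.
L_total = 10·log₁₀(10^(72.5/10) + 10^(70.4/10)) = 10·log₁₀(28750000) = 74.59 dB SPL.

74.59 dB SPL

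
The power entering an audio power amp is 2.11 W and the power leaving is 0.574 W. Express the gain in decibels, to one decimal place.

-5.7 dB

Power ratio → dB uses the 10·log₁₀ form:
10·log₁₀(0.574/2.11) = 10·log₁₀(0.2720) = -5.7 dB.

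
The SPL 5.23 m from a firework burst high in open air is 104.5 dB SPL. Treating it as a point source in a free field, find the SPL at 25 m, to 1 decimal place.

90.9 dB SPL

Inverse-square spreading gives ΔL = −20·log₁₀(d₂/d₁).
ΔL = −20·log₁₀(25/5.23) = -13.59 dB, so L₂ = 104.5 + (-13.59) = 90.9 dB SPL.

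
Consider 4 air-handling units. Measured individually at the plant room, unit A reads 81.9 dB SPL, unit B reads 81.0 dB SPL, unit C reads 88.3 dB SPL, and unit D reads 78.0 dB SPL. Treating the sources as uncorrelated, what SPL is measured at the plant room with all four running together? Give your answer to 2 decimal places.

90.09 dB SPL

Add the sources as powers (linear), then convert back to dB:
L_total = 10·log₁₀(10^(81.9/10) + 10^(81.0/10) + 10^(88.3/10) + 10^(78.0/10)) = 10·log₁₀(1020000000) = 90.09 dB SPL.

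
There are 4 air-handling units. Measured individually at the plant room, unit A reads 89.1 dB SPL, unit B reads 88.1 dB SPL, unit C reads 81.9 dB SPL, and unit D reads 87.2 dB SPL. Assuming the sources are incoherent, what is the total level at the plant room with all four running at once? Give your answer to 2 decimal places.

93.30 dB SPL

Uncorrelated sources add in intensity (power), not in dB.
L_total = 10·log₁₀(10^(89.1/10) + 10^(88.1/10) + 10^(81.9/10) + 10^(87.2/10)) = 10·log₁₀(2138000000) = 93.30 dB SPL.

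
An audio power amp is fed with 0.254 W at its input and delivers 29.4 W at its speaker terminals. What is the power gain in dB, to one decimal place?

Power is a power quantity, so gain = 10·log₁₀(P_out/P_in).
10·log₁₀(29.4/0.254) = 10·log₁₀(115.7) = 20.6 dB.

20.6 dB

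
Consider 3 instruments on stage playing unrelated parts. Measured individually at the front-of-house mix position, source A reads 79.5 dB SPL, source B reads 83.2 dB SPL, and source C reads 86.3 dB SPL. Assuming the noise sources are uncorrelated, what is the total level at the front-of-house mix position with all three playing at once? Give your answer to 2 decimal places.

88.60 dB SPL

Add the sources as powers (linear), then convert back to dB:
L_total = 10·log₁₀(10^(79.5/10) + 10^(83.2/10) + 10^(86.3/10)) = 10·log₁₀(724600000) = 88.60 dB SPL.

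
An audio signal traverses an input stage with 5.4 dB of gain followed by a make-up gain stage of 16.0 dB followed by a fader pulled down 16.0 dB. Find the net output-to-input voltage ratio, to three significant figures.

1.86

Net gain = 5.4 + 16.0 + (−16.0) = 5.4 dB.
Voltage ratio = 10^(5.4/20) = 1.86.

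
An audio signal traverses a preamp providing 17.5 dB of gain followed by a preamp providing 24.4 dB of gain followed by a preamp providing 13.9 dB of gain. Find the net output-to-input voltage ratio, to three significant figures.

617

Net gain = 17.5 + 24.4 + 13.9 = 55.8 dB.
Voltage ratio = 10^(55.8/20) = 617.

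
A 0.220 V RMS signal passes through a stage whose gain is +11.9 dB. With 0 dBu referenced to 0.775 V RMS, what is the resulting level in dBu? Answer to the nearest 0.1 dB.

+1.0 dBu

Input level: 20·log₁₀(0.220/0.775) = -10.94 dBu.
Output: -10.94 + 11.9 = +1.0 dBu.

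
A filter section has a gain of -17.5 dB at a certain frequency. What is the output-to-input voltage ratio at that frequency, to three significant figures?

0.133

Voltage ratio = 10^(dB/20).
10^(-17.5/20) = 10^(-0.8750) = 0.133.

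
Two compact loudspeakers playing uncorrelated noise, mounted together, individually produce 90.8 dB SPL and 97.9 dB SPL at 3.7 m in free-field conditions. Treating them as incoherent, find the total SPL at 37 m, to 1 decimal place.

Combined at 3.7 m: 10·log₁₀(10^(90.8/10)+10^(97.9/10)) = 98.67 dB SPL.
Then apply −20·log₁₀(37/3.7) = -20.00 dB → 78.7 dB SPL.

78.7 dB SPL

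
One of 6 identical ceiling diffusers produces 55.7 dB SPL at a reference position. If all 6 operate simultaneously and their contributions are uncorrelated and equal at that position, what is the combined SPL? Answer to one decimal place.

6 equal incoherent sources raise the level by 10·log₁₀(6) = 7.78 dB.
L_total = 55.7 + 7.78 = 63.5 dB SPL.

63.5 dB SPL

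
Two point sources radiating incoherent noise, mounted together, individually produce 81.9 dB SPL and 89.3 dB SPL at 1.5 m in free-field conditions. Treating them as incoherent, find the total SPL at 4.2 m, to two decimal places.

81.08 dB SPL

Combined at 1.5 m: 10·log₁₀(10^(81.9/10)+10^(89.3/10)) = 90.026 dB SPL.
Then apply −20·log₁₀(4.2/1.5) = -8.943 dB → 81.08 dB SPL.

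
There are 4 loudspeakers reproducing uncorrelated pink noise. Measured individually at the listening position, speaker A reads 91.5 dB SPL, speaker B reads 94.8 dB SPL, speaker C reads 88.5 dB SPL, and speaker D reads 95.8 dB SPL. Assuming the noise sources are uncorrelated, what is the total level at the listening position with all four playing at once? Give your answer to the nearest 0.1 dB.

99.5 dB SPL

Add the sources as powers (linear), then convert back to dB:
L_total = 10·log₁₀(10^(91.5/10) + 10^(94.8/10) + 10^(88.5/10) + 10^(95.8/10)) = 10·log₁₀(8942000000) = 99.5 dB SPL.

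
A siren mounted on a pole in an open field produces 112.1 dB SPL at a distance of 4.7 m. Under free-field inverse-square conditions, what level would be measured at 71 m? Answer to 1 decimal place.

88.5 dB SPL

Inverse-square spreading gives ΔL = −20·log₁₀(d₂/d₁).
ΔL = −20·log₁₀(71/4.7) = -23.58 dB, so L₂ = 112.1 + (-23.58) = 88.5 dB SPL.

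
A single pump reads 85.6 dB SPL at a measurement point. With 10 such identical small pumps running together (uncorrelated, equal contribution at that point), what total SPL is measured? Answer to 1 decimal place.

10 equal incoherent sources raise the level by 10·log₁₀(10) = 10.00 dB.
L_total = 85.6 + 10.00 = 95.6 dB SPL.

95.6 dB SPL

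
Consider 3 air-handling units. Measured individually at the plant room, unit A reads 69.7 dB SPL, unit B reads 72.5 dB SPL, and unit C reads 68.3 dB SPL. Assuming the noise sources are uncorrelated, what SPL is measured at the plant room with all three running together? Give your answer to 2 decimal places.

75.30 dB SPL

Add the sources as powers (linear), then convert back to dB:
L_total = 10·log₁₀(10^(69.7/10) + 10^(72.5/10) + 10^(68.3/10)) = 10·log₁₀(33880000) = 75.30 dB SPL.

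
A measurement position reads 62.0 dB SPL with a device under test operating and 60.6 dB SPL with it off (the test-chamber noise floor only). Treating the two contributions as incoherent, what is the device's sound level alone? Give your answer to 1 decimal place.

56.4 dB SPL

Background correction is a power subtraction:
L_src = 10·log₁₀(10^(62.0/10) − 10^(60.6/10)) = 10·log₁₀(436700) = 56.4 dB SPL.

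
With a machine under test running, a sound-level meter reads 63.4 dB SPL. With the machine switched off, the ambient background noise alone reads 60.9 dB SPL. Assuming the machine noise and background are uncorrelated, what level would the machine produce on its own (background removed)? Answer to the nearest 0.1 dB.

Subtract intensities: L_src = 10·log₁₀(10^(L_total/10) − 10^(L_bg/10)).
L_src = 10·log₁₀(10^(63.4/10) − 10^(60.9/10)) = 10·log₁₀(957500) = 59.8 dB SPL.

59.8 dB SPL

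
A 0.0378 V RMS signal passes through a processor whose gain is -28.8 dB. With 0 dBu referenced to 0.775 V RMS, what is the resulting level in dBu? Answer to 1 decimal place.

-55.0 dBu

Input level: 20·log₁₀(0.0378/0.775) = -26.24 dBu.
Output: -26.24 − 28.8 = -55.0 dBu.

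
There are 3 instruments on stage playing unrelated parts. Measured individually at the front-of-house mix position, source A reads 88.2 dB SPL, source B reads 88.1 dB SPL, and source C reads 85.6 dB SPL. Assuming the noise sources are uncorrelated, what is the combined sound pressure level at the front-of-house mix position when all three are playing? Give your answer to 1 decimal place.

92.2 dB SPL

Incoherent sources sum as intensities:
L_total = 10·log₁₀(10^(88.2/10) + 10^(88.1/10) + 10^(85.6/10)) = 10·log₁₀(1669000000) = 92.2 dB SPL.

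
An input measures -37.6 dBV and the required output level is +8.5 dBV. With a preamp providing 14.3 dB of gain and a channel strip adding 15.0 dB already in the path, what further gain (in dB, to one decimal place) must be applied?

16.8 dB

The required make-up gain is the shortfall in the dB sum.
G = +8.5 − (-37.6) − 14.3 − 15.0 = 16.8 dB.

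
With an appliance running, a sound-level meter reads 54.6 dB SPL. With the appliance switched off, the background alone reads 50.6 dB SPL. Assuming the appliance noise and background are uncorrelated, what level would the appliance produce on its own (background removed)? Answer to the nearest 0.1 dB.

52.4 dB SPL

Background correction is a power subtraction:
L_src = 10·log₁₀(10^(54.6/10) − 10^(50.6/10)) = 10·log₁₀(173600) = 52.4 dB SPL.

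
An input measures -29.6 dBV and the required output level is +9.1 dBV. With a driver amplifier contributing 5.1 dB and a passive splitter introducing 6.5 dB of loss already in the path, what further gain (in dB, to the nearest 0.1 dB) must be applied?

The required make-up gain is the shortfall in the dB sum.
G = +9.1 − (-29.6) − 5.1 + 6.5 = 40.1 dB.

40.1 dB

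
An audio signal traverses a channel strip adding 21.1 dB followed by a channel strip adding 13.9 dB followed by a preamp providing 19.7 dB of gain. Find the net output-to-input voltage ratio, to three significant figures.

543

Net gain = 21.1 + 13.9 + 19.7 = 54.7 dB.
Voltage ratio = 10^(54.7/20) = 543.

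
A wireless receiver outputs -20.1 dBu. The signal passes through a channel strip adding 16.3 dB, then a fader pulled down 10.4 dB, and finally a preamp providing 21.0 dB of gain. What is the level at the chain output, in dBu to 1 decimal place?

Gain stages sum in dB:
-20.1 + 16.3 − 10.4 + 21.0 = +6.8 dBu.

+6.8 dBu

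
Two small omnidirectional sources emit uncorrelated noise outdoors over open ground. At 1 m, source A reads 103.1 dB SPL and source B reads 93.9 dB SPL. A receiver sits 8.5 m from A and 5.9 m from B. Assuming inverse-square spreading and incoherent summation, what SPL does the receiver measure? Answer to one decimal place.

85.5 dB SPL

At the listener: L_A = 103.1 − 20·log₁₀(8.5) = 84.51 dB; L_B = 93.9 − 20·log₁₀(5.9) = 78.48 dB.
Combined: 10·log₁₀(10^(84.51/10)+10^(78.48/10)) = 85.5 dB SPL.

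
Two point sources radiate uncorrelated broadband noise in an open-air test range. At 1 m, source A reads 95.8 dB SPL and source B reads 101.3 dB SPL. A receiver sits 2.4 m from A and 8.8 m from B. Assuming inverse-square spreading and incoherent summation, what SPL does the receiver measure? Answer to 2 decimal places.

At the listener: L_A = 95.8 − 20·log₁₀(2.4) = 88.196 dB; L_B = 101.3 − 20·log₁₀(8.8) = 82.410 dB.
Combined: 10·log₁₀(10^(88.196/10)+10^(82.410/10)) = 89.21 dB SPL.

89.21 dB SPL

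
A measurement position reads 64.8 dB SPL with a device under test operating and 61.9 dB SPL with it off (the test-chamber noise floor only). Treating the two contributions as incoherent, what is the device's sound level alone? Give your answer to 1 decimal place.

Subtract intensities: L_src = 10·log₁₀(10^(L_total/10) − 10^(L_bg/10)).
L_src = 10·log₁₀(10^(64.8/10) − 10^(61.9/10)) = 10·log₁₀(1471000) = 61.7 dB SPL.

61.7 dB SPL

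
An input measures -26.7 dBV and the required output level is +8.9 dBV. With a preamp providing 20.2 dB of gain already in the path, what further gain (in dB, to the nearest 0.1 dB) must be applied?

The required make-up gain is the shortfall in the dB sum.
G = +8.9 − (-26.7) − 20.2 = 15.4 dB.

15.4 dB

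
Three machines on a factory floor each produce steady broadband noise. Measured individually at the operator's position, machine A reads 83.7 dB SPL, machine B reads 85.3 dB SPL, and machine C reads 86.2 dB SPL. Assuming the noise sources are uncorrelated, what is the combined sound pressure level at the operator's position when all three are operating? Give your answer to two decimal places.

89.96 dB SPL

Add the sources as powers (linear), then convert back to dB:
L_total = 10·log₁₀(10^(83.7/10) + 10^(85.3/10) + 10^(86.2/10)) = 10·log₁₀(990100000) = 89.96 dB SPL.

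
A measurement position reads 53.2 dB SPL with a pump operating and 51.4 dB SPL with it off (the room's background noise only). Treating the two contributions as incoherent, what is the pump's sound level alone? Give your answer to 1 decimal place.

Remove the background by subtracting linear intensities:
L_src = 10·log₁₀(10^(53.2/10) − 10^(51.4/10)) = 10·log₁₀(70890) = 48.5 dB SPL.

48.5 dB SPL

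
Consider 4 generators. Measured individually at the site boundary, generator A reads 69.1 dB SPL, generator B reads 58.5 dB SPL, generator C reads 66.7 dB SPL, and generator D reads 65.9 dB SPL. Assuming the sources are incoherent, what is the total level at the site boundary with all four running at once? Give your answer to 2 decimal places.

Incoherent sources sum as intensities:
L_total = 10·log₁₀(10^(69.1/10) + 10^(58.5/10) + 10^(66.7/10) + 10^(65.9/10)) = 10·log₁₀(17400000) = 72.41 dB SPL.

72.41 dB SPL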